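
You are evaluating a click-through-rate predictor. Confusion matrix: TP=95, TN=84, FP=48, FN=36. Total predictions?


Total = TP + TN + FP + FN
= 95 + 84 + 48 + 36
= 263
(Predicted positive: 143, predicted negative: 120)

263


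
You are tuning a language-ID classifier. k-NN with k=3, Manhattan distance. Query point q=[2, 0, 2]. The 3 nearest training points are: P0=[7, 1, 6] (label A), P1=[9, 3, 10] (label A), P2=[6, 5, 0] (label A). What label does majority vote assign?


d(q,P0) = 10  (label A)
d(q,P1) = 18  (label A)
d(q,P2) = 11  (label A)
Votes: A=3, B=0
Majority → A

A


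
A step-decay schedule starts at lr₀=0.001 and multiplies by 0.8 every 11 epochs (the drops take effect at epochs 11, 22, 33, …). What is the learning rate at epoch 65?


n_drops = ⌊65/11⌋ = 5
lr = 0.001·0.8^5 = 0.001·0.32768 = 0.00032768

0.00032768


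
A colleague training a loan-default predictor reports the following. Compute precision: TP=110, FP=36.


Precision = TP/(TP+FP)
= 110/(110+36)
= 110/146 = 75.34%

75.34%


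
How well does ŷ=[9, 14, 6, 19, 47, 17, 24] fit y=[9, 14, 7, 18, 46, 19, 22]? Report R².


ȳ = 19.2857
SS_res = Σ(y-ŷ)² = 11
SS_tot = Σ(y-ȳ)² = 1007.43
R² = 1 - SS_res/SS_tot = 1 - 0.0109 = 0.9891

0.9891


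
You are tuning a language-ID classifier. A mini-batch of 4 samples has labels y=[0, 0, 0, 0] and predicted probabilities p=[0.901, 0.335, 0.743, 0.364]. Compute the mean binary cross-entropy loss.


L[0] = -ln(1-0.901) = -ln(0.099) = 2.3126
L[1] = -ln(1-0.335) = -ln(0.665) = 0.408
L[2] = -ln(1-0.743) = -ln(0.257) = 1.3587
L[3] = -ln(1-0.364) = -ln(0.636) = 0.4526
mean = (2.3126 + 0.408 + 1.3587 + 0.4526)/4 = 1.133

1.133


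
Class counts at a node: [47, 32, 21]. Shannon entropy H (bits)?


Probabilities: [47/100, 32/100, 21/100] ≈ [0.47, 0.32, 0.21]
H = -((47/100)·log₂(47/100) + (32/100)·log₂(32/100) + (21/100)·log₂(21/100))
  = 1.5108 bits

1.5108 bits


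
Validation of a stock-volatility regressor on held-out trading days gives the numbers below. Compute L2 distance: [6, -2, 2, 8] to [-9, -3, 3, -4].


d = √((6+ 9)² + (-2+ 3)² + (2-3)² + (8+ 4)²)
  = √(225 + 1 + 1 + 144)
  = √371 = 19.2614

19.2614


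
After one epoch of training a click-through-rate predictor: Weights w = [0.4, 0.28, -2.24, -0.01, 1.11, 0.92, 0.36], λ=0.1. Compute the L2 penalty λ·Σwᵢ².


‖w‖₂² = (0.4)² + (0.28)² + (-2.24)² + (-0.01)² + (1.11)² + (0.92)² + (0.36)²
     = 0.16 + 0.0784 + 5.0176 + 0.0001 + 1.2321 + 0.8464 + 0.1296
     = 7.4642
λ·‖w‖₂² = 0.1·7.4642 = 0.74642

0.74642


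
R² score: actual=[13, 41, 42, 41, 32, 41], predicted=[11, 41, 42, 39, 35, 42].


ȳ = 35
SS_res = Σ(y-ŷ)² = 18
SS_tot = Σ(y-ȳ)² = 650
R² = 1 - SS_res/SS_tot = 1 - 0.0277 = 0.9723

0.9723


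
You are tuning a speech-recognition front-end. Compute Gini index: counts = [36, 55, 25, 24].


Probabilities: [36/140, 55/140, 25/140, 24/140] ≈ [0.2571, 0.3929, 0.1786, 0.1714]
Σpᵢ² = (1296 + 3025 + 625 + 576)/140² = 5522/19600
Gini = 1 - Σpᵢ² = 1 - 5522/19600 = 0.7183

0.7183


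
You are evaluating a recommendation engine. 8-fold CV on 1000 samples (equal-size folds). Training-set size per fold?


Fold size = 1000/8 = 125
Training per fold = 1000 - 125 = 875

875


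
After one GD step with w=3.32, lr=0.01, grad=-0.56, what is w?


w_new = w - α·∇
= 3.32 - 0.01·-0.56
= 3.32 + 0.0056
= 3.3256

3.3256


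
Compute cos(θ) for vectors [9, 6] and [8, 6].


A·B = 9·8 + 6·6 = 108
‖A‖ = √117 = 10.8167, ‖B‖ = √100 = 10
cos = 108/(√117·√100) = 108/√11700 = 0.9985

0.9985


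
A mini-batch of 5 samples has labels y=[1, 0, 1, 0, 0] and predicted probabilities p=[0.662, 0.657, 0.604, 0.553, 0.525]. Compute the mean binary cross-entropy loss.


L[0] = -ln(0.662) = 0.4125
L[1] = -ln(1-0.657) = -ln(0.343) = 1.07
L[2] = -ln(0.604) = 0.5042
L[3] = -ln(1-0.553) = -ln(0.447) = 0.8052
L[4] = -ln(1-0.525) = -ln(0.475) = 0.7444
mean = (0.4125 + 1.07 + 0.5042 + 0.8052 + 0.7444)/5 = 0.7073

0.7073


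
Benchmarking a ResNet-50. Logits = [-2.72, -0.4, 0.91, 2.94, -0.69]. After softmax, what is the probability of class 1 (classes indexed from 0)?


Exponentials: e^-2.72=0.0659, e^-0.4=0.6703, e^0.91=2.4843, e^2.94=18.9158, e^-0.69=0.5016
Sum = 22.6379
Softmax = [0.0029, 0.0296, 0.1097, 0.8356, 0.0222]
p[1] = 0.6703/22.6379 = 0.0296

0.0296


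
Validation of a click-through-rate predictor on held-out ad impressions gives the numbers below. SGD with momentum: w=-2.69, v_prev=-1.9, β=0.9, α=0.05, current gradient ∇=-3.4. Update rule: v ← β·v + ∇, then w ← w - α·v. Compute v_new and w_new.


v_new = 0.9·-1.9 - 3.4 = -1.71 - 3.4 = -5.11
w_new = -2.69 - 0.05·-5.11 = -2.69 + 0.2555 = -2.4345

v_new=-5.11, w_new=-2.4345


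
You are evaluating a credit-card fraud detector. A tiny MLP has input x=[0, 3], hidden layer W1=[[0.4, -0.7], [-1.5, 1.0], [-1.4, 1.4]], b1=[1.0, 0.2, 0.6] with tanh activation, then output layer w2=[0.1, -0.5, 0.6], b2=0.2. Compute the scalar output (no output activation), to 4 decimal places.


z1[0] = (0.4)·(0) + (-0.7)·(3) + 1.0 = -1.1
z1[1] = (-1.5)·(0) + (1.0)·(3) + 0.2 = 3.2
z1[2] = (-1.4)·(0) + (1.4)·(3) + 0.6 = 4.8
h = tanh(z1) = [-0.8005, 0.9967, 0.9999]
output = (0.1)·(-0.8005) + (-0.5)·(0.9967) + (0.6)·(0.9999) + 0.2 = 0.2215

0.2215


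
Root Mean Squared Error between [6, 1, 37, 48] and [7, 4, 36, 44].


MSE = 27/4 = 6.75
RMSE = √(27/4) = 2.5981

2.5981


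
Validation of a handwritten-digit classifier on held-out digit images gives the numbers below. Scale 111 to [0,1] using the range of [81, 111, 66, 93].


min=66, max=111
(111-66)/(111-66) = 45/45 = 1.0

1.0


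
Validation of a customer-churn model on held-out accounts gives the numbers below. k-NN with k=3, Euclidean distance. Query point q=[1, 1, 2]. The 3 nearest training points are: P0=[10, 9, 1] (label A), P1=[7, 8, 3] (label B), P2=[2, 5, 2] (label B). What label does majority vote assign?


d(q,P0) = 12.083  (label A)
d(q,P1) = 9.2736  (label B)
d(q,P2) = 4.1231  (label B)
Votes: A=1, B=2
Majority → B

B


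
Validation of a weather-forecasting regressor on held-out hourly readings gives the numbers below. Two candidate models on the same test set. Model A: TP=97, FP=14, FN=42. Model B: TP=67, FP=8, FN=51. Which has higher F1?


Model A: P=97/111=0.8739, R=97/139=0.6978, F1=2PR/(P+R)=2TP/(2TP+FP+FN)=194/250=0.776
Model B: P=67/75=0.8933, R=67/118=0.5678, F1=2PR/(P+R)=2TP/(2TP+FP+FN)=134/193=0.6943
0.776 > 0.6943 → Model A

Model A


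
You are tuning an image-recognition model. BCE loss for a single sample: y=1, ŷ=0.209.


BCE = -[y·ln(p) + (1-y)·ln(1-p)]
= -1·ln(0.209) - 0
= -ln(0.209) = 1.5654

1.5654


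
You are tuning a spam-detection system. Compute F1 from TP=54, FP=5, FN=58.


Precision = 54/59 = 0.9153
Recall = 54/112 = 0.4821
F1 = 2·P·R/(P+R) = 2·TP/(2·TP+FP+FN) = 108/(108+5+58) = 108/171 = 0.6316

0.6316


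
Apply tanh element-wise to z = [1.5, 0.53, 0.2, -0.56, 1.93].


tanh(1.5) = 0.9051
tanh(0.53) = 0.4854
tanh(0.2) = 0.1974
tanh(-0.56) = -0.508
tanh(1.93) = 0.9587
result = [0.9051, 0.4854, 0.1974, -0.508, 0.9587]

[0.9051, 0.4854, 0.1974, -0.508, 0.9587]


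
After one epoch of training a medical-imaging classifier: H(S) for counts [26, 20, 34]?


Probabilities: [26/80, 20/80, 34/80] ≈ [0.325, 0.25, 0.425]
H = -((26/80)·log₂(26/80) + (20/80)·log₂(20/80) + (34/80)·log₂(34/80))
  = 1.5516 bits

1.5516 bits


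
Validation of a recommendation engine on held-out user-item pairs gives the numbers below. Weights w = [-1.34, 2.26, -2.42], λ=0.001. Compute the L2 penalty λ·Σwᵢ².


‖w‖₂² = (-1.34)² + (2.26)² + (-2.42)²
     = 1.7956 + 5.1076 + 5.8564
     = 12.7596
λ·‖w‖₂² = 0.001·12.7596 = 0.01276

0.01276


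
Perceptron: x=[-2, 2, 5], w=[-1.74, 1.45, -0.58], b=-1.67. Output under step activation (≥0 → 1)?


z = (-2)·(-1.74) + (2)·(1.45) + (5)·(-0.58) - 1.67
  = 1.81
step(z) = 1 (z≥0)

1


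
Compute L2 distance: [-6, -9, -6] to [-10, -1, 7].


d = √((-6+ 10)² + (-9+ 1)² + (-6-7)²)
  = √(16 + 64 + 169)
  = √249 = 15.7797

15.7797


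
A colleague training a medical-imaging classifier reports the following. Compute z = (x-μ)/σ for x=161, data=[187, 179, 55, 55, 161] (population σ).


μ = 127.4, σ = 59.7113
z = (161 - 127.4)/59.7113 = 0.5627

0.5627


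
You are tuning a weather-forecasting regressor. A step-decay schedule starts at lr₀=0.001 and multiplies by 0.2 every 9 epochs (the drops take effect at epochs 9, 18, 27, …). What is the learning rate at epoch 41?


n_drops = ⌊41/9⌋ = 4
lr = 0.001·0.2^4 = 0.001·0.0016 = 0.0000016

0.0000016


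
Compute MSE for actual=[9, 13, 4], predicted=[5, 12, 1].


Squared errors: (9-5)²=16, (13-12)²=1, (4-1)²=9
Sum = 26
MSE = 26/3 = 26/3

26/3


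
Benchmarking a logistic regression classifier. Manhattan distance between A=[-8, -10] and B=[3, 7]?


d = |-8-3| + |-10-7|
  = 11 + 17
  = 28

28


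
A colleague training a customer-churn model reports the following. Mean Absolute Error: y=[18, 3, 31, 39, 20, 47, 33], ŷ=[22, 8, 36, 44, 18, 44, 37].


Absolute errors: |18-22|=4, |3-8|=5, |31-36|=5, |39-44|=5, |20-18|=2, |47-44|=3, |33-37|=4
Sum = 28
MAE = 28/7 = 4

4


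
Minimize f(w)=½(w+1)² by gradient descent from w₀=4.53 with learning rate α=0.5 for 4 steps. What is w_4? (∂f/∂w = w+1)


step 1: grad = 4.53+1 = 5.53; w = 4.53 - 0.5·(5.53) = 1.765
step 2: grad = 1.765+1 = 2.765; w = 1.765 - 0.5·(2.765) = 0.3825
step 3: grad = 0.3825+1 = 1.3825; w = 0.3825 - 0.5·(1.3825) = -0.30875
step 4: grad = -0.30875+1 = 0.69125; w = -0.30875 - 0.5·(0.69125) = -0.654375

-0.654375


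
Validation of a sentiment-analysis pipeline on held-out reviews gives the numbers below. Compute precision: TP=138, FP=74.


Precision = TP/(TP+FP)
= 138/(138+74)
= 138/212 = 65.09%

65.09%


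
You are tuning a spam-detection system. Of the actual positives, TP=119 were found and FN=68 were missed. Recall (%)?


Recall = TP/(TP+FN)
= 119/(119+68)
= 119/187 = 63.64%

63.64%


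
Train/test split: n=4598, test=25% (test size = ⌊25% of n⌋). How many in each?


Test = ⌊4598·25/100⌋ = 1149
Train = 4598 - 1149 = 3449

Train: 3449, Test: 1149


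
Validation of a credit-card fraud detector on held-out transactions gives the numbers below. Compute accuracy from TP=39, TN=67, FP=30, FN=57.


Accuracy = (TP+TN)/(TP+TN+FP+FN)
= (39+67)/(193)
= 106/193 = 54.92%

54.92%


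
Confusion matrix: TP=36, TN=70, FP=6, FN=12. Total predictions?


Total = TP + TN + FP + FN
= 36 + 70 + 6 + 12
= 124
(Predicted positive: 42, predicted negative: 82)

124


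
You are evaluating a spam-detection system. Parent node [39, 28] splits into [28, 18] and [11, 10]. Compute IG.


Parent = [39, 28], H_parent = 0.9805
H_left = 0.9656 (n=46), H_right = 0.9984 (n=21)
H_children = (46/67)·0.9656 + (21/67)·0.9984 = 0.9759
IG = 0.9805 - 0.9759 = 0.0046

0.0046


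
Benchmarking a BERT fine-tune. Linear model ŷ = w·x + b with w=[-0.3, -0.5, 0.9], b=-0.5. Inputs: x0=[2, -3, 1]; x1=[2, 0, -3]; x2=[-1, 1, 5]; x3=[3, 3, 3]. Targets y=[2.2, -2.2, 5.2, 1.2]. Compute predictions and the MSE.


ŷ0 = (-0.3)·(2) + (-0.5)·(-3) + (0.9)·(1) - 0.5 = 1.3
ŷ1 = (-0.3)·(2) + (-0.5)·(0) + (0.9)·(-3) - 0.5 = -3.8
ŷ2 = (-0.3)·(-1) + (-0.5)·(1) + (0.9)·(5) - 0.5 = 3.8
ŷ3 = (-0.3)·(3) + (-0.5)·(3) + (0.9)·(3) - 0.5 = -0.2
errors² = [0.81, 2.56, 1.96, 1.96]
MSE = 7.2900/4 = 1.8225

1.8225


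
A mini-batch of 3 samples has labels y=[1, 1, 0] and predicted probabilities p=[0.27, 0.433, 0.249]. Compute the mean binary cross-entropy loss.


L[0] = -ln(0.27) = 1.3093
L[1] = -ln(0.433) = 0.837
L[2] = -ln(1-0.249) = -ln(0.751) = 0.2863
mean = (1.3093 + 0.837 + 0.2863)/3 = 0.8109

0.8109


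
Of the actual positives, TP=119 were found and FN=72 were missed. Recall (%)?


Recall = TP/(TP+FN)
= 119/(119+72)
= 119/191 = 62.3%

62.3%


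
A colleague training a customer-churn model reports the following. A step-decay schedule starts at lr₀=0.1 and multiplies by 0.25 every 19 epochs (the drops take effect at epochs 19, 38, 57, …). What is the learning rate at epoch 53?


n_drops = ⌊53/19⌋ = 2
lr = 0.1·0.25^2 = 0.1·0.0625 = 0.00625

0.00625


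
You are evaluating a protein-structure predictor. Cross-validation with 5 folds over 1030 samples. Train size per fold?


Fold size = 1030/5 = 206
Training per fold = 1030 - 206 = 824

824


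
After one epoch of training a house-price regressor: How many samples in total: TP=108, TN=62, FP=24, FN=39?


Total = TP + TN + FP + FN
= 108 + 62 + 24 + 39
= 233
(Predicted positive: 132, predicted negative: 101)

233


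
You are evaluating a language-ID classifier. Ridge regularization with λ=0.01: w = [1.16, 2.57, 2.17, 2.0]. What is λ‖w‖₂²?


‖w‖₂² = (1.16)² + (2.57)² + (2.17)² + (2.0)²
     = 1.3456 + 6.6049 + 4.7089 + 4
     = 16.6594
λ·‖w‖₂² = 0.01·16.6594 = 0.166594

0.166594


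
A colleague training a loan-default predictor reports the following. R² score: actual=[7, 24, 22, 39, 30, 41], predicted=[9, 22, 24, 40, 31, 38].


ȳ = 27.1667
SS_res = Σ(y-ŷ)² = 23
SS_tot = Σ(y-ȳ)² = 782.83
R² = 1 - SS_res/SS_tot = 1 - 0.0294 = 0.9706

0.9706


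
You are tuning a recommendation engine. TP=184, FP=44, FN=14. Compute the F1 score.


Precision = 184/228 = 0.807
Recall = 184/198 = 0.9293
F1 = 2·P·R/(P+R) = 2·TP/(2·TP+FP+FN) = 368/(368+44+14) = 368/426 = 0.8638

0.8638


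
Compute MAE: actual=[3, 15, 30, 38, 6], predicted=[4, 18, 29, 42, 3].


Absolute errors: |3-4|=1, |15-18|=3, |30-29|=1, |38-42|=4, |6-3|=3
Sum = 12
MAE = 12/5 = 12/5

12/5


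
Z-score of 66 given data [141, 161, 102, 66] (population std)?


μ = 117.5, σ = 36.5274
z = (66 - 117.5)/36.5274 = -1.4099

-1.4099


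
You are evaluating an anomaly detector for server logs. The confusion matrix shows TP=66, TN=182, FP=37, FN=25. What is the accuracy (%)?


Accuracy = (TP+TN)/(TP+TN+FP+FN)
= (66+182)/(310)
= 248/310 = 80.0%

80.0%


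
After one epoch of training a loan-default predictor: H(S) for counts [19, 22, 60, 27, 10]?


Probabilities: [19/138, 22/138, 60/138, 27/138, 10/138] ≈ [0.1377, 0.1594, 0.4348, 0.1957, 0.0725]
H = -((19/138)·log₂(19/138) + (22/138)·log₂(22/138) + (60/138)·log₂(60/138) + (27/138)·log₂(27/138) + (10/138)·log₂(10/138))
  = 2.0735 bits

2.0735 bits


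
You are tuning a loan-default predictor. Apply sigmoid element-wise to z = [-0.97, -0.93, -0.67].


σ(-0.97) = 1/(1+e^0.97) = 0.2749
σ(-0.93) = 1/(1+e^0.93) = 0.2829
σ(-0.67) = 1/(1+e^0.67) = 0.3385
result = [0.2749, 0.2829, 0.3385]

[0.2749, 0.2829, 0.3385]


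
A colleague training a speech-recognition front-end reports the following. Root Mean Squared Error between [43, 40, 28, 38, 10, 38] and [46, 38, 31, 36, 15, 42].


MSE = 67/6 = 11.1667
RMSE = √(67/6) = 3.3417

3.3417


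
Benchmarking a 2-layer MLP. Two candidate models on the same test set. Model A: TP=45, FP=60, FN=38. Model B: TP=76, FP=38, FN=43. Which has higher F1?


Model A: P=45/105=0.4286, R=45/83=0.5422, F1=2PR/(P+R)=2TP/(2TP+FP+FN)=90/188=0.4787
Model B: P=76/114=0.6667, R=76/119=0.6387, F1=2PR/(P+R)=2TP/(2TP+FP+FN)=152/233=0.6524
0.4787 < 0.6524 → Model B

Model B


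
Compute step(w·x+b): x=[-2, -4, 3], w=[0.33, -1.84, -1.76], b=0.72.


z = (-2)·(0.33) + (-4)·(-1.84) + (3)·(-1.76) + 0.72
  = 2.14
step(z) = 1 (z≥0)

1


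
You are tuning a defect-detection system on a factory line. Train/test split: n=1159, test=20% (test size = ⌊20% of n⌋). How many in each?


Test = ⌊1159·20/100⌋ = 231
Train = 1159 - 231 = 928

Train: 928, Test: 231


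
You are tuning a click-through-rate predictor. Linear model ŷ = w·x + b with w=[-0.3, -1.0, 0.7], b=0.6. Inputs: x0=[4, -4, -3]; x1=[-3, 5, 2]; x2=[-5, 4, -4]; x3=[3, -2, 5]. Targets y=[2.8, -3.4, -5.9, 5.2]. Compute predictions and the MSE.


ŷ0 = (-0.3)·(4) + (-1.0)·(-4) + (0.7)·(-3) + 0.6 = 1.3
ŷ1 = (-0.3)·(-3) + (-1.0)·(5) + (0.7)·(2) + 0.6 = -2.1
ŷ2 = (-0.3)·(-5) + (-1.0)·(4) + (0.7)·(-4) + 0.6 = -4.7
ŷ3 = (-0.3)·(3) + (-1.0)·(-2) + (0.7)·(5) + 0.6 = 5.2
errors² = [2.25, 1.69, 1.44, 0.0]
MSE = 5.3800/4 = 1.345

1.345


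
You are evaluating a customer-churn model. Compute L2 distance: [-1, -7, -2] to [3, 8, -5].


d = √((-1-3)² + (-7-8)² + (-2+ 5)²)
  = √(16 + 225 + 9)
  = √250 = 15.8114

15.8114


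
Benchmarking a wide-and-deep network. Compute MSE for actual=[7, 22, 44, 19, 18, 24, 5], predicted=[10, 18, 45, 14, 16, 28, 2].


Squared errors: (7-10)²=9, (22-18)²=16, (44-45)²=1, (19-14)²=25, (18-16)²=4, (24-28)²=16, (5-2)²=9
Sum = 80
MSE = 80/7 = 80/7

80/7


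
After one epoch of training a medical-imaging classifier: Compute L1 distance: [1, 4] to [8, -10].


d = |1-8| + |4+ 10|
  = 7 + 14
  = 21

21


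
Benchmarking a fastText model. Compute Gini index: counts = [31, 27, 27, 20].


Probabilities: [31/105, 27/105, 27/105, 20/105] ≈ [0.2952, 0.2571, 0.2571, 0.1905]
Σpᵢ² = (961 + 729 + 729 + 400)/105² = 2819/11025
Gini = 1 - Σpᵢ² = 1 - 2819/11025 = 0.7443

0.7443


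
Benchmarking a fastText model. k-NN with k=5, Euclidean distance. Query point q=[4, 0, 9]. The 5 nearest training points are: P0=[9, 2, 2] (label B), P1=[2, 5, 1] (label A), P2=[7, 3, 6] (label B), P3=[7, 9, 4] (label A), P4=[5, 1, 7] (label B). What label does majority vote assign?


d(q,P0) = 8.8318  (label B)
d(q,P1) = 9.6437  (label A)
d(q,P2) = 5.1962  (label B)
d(q,P3) = 10.7238  (label A)
d(q,P4) = 2.4495  (label B)
Votes: A=2, B=3
Majority → B

B


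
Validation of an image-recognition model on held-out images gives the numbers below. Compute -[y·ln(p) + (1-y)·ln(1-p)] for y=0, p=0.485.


BCE = -[y·ln(p) + (1-y)·ln(1-p)]
= -0 - 1·ln(1-0.485)
= -ln(0.515) = 0.6636

0.6636


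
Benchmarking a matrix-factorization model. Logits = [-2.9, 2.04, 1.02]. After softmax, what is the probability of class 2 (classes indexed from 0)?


Exponentials: e^-2.9=0.055, e^2.04=7.6906, e^1.02=2.7732
Sum = 10.5188
Softmax = [0.0052, 0.7311, 0.2636]
p[2] = 2.7732/10.5188 = 0.2636

0.2636


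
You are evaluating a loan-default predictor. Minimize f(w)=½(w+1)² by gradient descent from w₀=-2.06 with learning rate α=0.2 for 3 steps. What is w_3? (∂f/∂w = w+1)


step 1: grad = -2.06+1 = -1.06; w = -2.06 - 0.2·(-1.06) = -1.848
step 2: grad = -1.848+1 = -0.848; w = -1.848 - 0.2·(-0.848) = -1.6784
step 3: grad = -1.6784+1 = -0.6784; w = -1.6784 - 0.2·(-0.6784) = -1.54272

-1.54272


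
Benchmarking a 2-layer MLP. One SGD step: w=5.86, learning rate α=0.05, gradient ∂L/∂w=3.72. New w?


w_new = w - α·∇
= 5.86 - 0.05·3.72
= 5.86 - 0.186
= 5.674

5.674


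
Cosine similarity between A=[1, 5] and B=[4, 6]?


A·B = 1·4 + 5·6 = 34
‖A‖ = √26 = 5.099, ‖B‖ = √52 = 7.2111
cos = 34/(√26·√52) = 34/√1352 = 0.9247

0.9247


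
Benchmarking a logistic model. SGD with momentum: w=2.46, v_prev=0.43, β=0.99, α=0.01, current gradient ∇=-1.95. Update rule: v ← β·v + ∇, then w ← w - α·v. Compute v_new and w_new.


v_new = 0.99·0.43 - 1.95 = 0.4257 - 1.95 = -1.5243
w_new = 2.46 - 0.01·-1.5243 = 2.46 + 0.015243 = 2.475243

v_new=-1.5243, w_new=2.475243


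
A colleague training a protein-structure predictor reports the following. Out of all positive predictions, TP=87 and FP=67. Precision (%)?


Precision = TP/(TP+FP)
= 87/(87+67)
= 87/154 = 56.49%

56.49%


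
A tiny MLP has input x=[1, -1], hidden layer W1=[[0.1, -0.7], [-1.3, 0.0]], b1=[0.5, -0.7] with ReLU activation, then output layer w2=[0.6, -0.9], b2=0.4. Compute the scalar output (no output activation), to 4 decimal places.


z1[0] = (0.1)·(1) + (-0.7)·(-1) + 0.5 = 1.3
z1[1] = (-1.3)·(1) + (0.0)·(-1) - 0.7 = -2.0
h = ReLU(z1) = [1.3, 0.0]
output = (0.6)·(1.3) + (-0.9)·(0.0) + 0.4 = 1.18

1.18


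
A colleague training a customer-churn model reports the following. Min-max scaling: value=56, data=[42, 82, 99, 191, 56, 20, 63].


min=20, max=191
(56-20)/(191-20) = 36/171 = 0.2105

0.2105


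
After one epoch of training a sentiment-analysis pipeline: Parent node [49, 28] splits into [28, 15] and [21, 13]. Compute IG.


Parent = [49, 28], H_parent = 0.9457
H_left = 0.933 (n=43), H_right = 0.9597 (n=34)
H_children = (43/77)·0.933 + (34/77)·0.9597 = 0.9448
IG = 0.9457 - 0.9448 = 0.0009

0.0009


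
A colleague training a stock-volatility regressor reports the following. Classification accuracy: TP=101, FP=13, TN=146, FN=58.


Accuracy = (TP+TN)/(TP+TN+FP+FN)
= (101+146)/(318)
= 247/318 = 77.67%

77.67%


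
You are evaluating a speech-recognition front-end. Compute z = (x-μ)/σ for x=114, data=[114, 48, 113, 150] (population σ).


μ = 106.25, σ = 36.7857
z = (114 - 106.25)/36.7857 = 0.2107

0.2107


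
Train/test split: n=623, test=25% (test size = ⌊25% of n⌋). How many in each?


Test = ⌊623·25/100⌋ = 155
Train = 623 - 155 = 468

Train: 468, Test: 155


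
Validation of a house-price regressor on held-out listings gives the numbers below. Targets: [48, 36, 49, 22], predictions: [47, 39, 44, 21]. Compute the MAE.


Absolute errors: |48-47|=1, |36-39|=3, |49-44|=5, |22-21|=1
Sum = 10
MAE = 10/4 = 5/2

5/2


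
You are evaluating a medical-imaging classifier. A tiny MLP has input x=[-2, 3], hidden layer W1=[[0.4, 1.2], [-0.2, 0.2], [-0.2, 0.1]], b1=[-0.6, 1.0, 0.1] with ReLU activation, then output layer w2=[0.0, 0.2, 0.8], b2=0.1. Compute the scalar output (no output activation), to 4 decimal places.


z1[0] = (0.4)·(-2) + (1.2)·(3) - 0.6 = 2.2
z1[1] = (-0.2)·(-2) + (0.2)·(3) + 1.0 = 2.0
z1[2] = (-0.2)·(-2) + (0.1)·(3) + 0.1 = 0.8
h = ReLU(z1) = [2.2, 2.0, 0.8]
output = (0.0)·(2.2) + (0.2)·(2.0) + (0.8)·(0.8) + 0.1 = 1.14

1.14


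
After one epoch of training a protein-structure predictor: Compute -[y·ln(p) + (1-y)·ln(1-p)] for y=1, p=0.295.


BCE = -[y·ln(p) + (1-y)·ln(1-p)]
= -1·ln(0.295) - 0
= -ln(0.295) = 1.2208

1.2208


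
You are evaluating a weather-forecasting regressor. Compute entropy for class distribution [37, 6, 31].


Probabilities: [37/74, 6/74, 31/74] ≈ [0.5, 0.0811, 0.4189]
H = -((37/74)·log₂(37/74) + (6/74)·log₂(6/74) + (31/74)·log₂(31/74))
  = 1.3197 bits

1.3197 bits


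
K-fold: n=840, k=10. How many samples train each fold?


Fold size = 840/10 = 84
Training per fold = 840 - 84 = 756

756


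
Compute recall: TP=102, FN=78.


Recall = TP/(TP+FN)
= 102/(102+78)
= 102/180 = 56.67%

56.67%


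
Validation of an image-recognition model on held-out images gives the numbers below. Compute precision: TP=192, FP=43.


Precision = TP/(TP+FP)
= 192/(192+43)
= 192/235 = 81.7%

81.7%


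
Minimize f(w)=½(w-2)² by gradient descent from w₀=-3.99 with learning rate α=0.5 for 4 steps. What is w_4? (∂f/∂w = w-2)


step 1: grad = -3.99-2 = -5.99; w = -3.99 - 0.5·(-5.99) = -0.995
step 2: grad = -0.995-2 = -2.995; w = -0.995 - 0.5·(-2.995) = 0.5025
step 3: grad = 0.5025-2 = -1.4975; w = 0.5025 - 0.5·(-1.4975) = 1.25125
step 4: grad = 1.25125-2 = -0.74875; w = 1.25125 - 0.5·(-0.74875) = 1.625625

1.625625


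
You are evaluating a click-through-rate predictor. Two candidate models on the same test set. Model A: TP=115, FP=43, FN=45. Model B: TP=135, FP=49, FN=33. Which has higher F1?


Model A: P=115/158=0.7278, R=115/160=0.7188, F1=2PR/(P+R)=2TP/(2TP+FP+FN)=230/318=0.7233
Model B: P=135/184=0.7337, R=135/168=0.8036, F1=2PR/(P+R)=2TP/(2TP+FP+FN)=270/352=0.767
0.7233 < 0.767 → Model B

Model B


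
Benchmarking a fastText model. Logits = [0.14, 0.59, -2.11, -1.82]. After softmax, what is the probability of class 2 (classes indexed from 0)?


Exponentials: e^0.14=1.1503, e^0.59=1.804, e^-2.11=0.1212, e^-1.82=0.162
Sum = 3.2375
Softmax = [0.3553, 0.5572, 0.0374, 0.05]
p[2] = 0.1212/3.2375 = 0.0374

0.0374


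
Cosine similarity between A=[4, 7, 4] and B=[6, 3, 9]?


A·B = 4·6 + 7·3 + 4·9 = 81
‖A‖ = √81 = 9, ‖B‖ = √126 = 11.225
cos = 81/(√81·√126) = 81/√10206 = 0.8018

0.8018


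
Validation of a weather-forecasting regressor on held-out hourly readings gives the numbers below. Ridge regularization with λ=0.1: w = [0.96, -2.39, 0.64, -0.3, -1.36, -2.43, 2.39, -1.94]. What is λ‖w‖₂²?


‖w‖₂² = (0.96)² + (-2.39)² + (0.64)² + (-0.3)² + (-1.36)² + (-2.43)² + (2.39)² + (-1.94)²
     = 0.9216 + 5.7121 + 0.4096 + 0.09 + 1.8496 + 5.9049 + 5.7121 + 3.7636
     = 24.3635
λ·‖w‖₂² = 0.1·24.3635 = 2.43635

2.43635


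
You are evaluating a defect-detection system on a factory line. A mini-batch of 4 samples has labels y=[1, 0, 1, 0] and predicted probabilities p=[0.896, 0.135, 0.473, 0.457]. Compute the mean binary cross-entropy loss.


L[0] = -ln(0.896) = 0.1098
L[1] = -ln(1-0.135) = -ln(0.865) = 0.145
L[2] = -ln(0.473) = 0.7487
L[3] = -ln(1-0.457) = -ln(0.543) = 0.6106
mean = (0.1098 + 0.145 + 0.7487 + 0.6106)/4 = 0.4035

0.4035


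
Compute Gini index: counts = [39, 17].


Probabilities: [39/56, 17/56] ≈ [0.6964, 0.3036]
Σpᵢ² = (1521 + 289)/56² = 1810/3136
Gini = 1 - Σpᵢ² = 1 - 1810/3136 = 0.4228

0.4228


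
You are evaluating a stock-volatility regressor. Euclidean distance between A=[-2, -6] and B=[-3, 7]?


d = √((-2+ 3)² + (-6-7)²)
  = √(1 + 169)
  = √170 = 13.0384

13.0384


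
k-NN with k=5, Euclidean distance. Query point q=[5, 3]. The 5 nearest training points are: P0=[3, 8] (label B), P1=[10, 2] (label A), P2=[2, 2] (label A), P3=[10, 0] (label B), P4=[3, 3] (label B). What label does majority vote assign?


d(q,P0) = 5.3852  (label B)
d(q,P1) = 5.099  (label A)
d(q,P2) = 3.1623  (label A)
d(q,P3) = 5.831  (label B)
d(q,P4) = 2.0  (label B)
Votes: A=2, B=3
Majority → B

B


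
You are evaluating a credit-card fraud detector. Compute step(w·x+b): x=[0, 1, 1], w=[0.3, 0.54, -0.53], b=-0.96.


z = (0)·(0.3) + (1)·(0.54) + (1)·(-0.53) - 0.96
  = -0.95
step(z) = 0 (z<0)

0


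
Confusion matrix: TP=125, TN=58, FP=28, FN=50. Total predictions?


Total = TP + TN + FP + FN
= 125 + 58 + 28 + 50
= 261
(Predicted positive: 153, predicted negative: 108)

261


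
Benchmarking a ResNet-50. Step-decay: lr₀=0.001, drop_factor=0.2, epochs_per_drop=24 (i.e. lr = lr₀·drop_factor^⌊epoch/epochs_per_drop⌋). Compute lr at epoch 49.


n_drops = ⌊49/24⌋ = 2
lr = 0.001·0.2^2 = 0.001·0.04 = 0.00004

0.00004


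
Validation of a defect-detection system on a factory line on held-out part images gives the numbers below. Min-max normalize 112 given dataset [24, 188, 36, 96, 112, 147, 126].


min=24, max=188
(112-24)/(188-24) = 88/164 = 0.5366

0.5366


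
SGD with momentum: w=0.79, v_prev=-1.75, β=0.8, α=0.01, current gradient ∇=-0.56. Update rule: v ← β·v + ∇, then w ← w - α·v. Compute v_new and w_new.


v_new = 0.8·-1.75 - 0.56 = -1.4 - 0.56 = -1.96
w_new = 0.79 - 0.01·-1.96 = 0.79 + 0.0196 = 0.8096

v_new=-1.96, w_new=0.8096


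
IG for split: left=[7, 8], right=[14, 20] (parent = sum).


Parent = [21, 28], H_parent = 0.9852
H_left = 0.9968 (n=15), H_right = 0.9774 (n=34)
H_children = (15/49)·0.9968 + (34/49)·0.9774 = 0.9833
IG = 0.9852 - 0.9833 = 0.0019

0.0019


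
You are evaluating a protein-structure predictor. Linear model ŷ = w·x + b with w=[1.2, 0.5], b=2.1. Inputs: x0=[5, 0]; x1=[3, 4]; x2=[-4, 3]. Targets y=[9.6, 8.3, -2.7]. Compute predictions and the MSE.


ŷ0 = (1.2)·(5) + (0.5)·(0) + 2.1 = 8.1
ŷ1 = (1.2)·(3) + (0.5)·(4) + 2.1 = 7.7
ŷ2 = (1.2)·(-4) + (0.5)·(3) + 2.1 = -1.2
errors² = [2.25, 0.36, 2.25]
MSE = 4.8600/3 = 1.62

1.62


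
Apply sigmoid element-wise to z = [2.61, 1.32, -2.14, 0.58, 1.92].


σ(2.61) = 1/(1+e^-2.61) = 0.9315
σ(1.32) = 1/(1+e^-1.32) = 0.7892
σ(-2.14) = 1/(1+e^2.14) = 0.1053
σ(0.58) = 1/(1+e^-0.58) = 0.6411
σ(1.92) = 1/(1+e^-1.92) = 0.8721
result = [0.9315, 0.7892, 0.1053, 0.6411, 0.8721]

[0.9315, 0.7892, 0.1053, 0.6411, 0.8721]


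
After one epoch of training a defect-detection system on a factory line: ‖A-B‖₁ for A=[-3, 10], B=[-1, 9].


d = |-3+ 1| + |10-9|
  = 2 + 1
  = 3

3


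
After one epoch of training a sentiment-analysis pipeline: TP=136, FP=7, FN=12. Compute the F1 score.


Precision = 136/143 = 0.951
Recall = 136/148 = 0.9189
F1 = 2·P·R/(P+R) = 2·TP/(2·TP+FP+FN) = 272/(272+7+12) = 272/291 = 0.9347

0.9347


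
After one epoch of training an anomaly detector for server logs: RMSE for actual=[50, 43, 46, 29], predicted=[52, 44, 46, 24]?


MSE = 30/4 = 7.5
RMSE = √(30/4) = 2.7386

2.7386


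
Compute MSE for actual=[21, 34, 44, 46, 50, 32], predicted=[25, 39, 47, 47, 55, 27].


Squared errors: (21-25)²=16, (34-39)²=25, (44-47)²=9, (46-47)²=1, (50-55)²=25, (32-27)²=25
Sum = 101
MSE = 101/6 = 101/6

101/6


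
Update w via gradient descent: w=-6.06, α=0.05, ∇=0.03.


w_new = w - α·∇
= -6.06 - 0.05·0.03
= -6.06 - 0.0015
= -6.0615

-6.0615


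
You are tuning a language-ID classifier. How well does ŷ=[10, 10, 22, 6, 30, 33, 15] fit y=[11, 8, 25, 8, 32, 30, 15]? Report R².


ȳ = 18.4286
SS_res = Σ(y-ŷ)² = 31
SS_tot = Σ(y-ȳ)² = 645.71
R² = 1 - SS_res/SS_tot = 1 - 0.048 = 0.952

0.952


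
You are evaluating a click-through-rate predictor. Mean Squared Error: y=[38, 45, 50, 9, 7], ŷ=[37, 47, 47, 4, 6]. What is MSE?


Squared errors: (38-37)²=1, (45-47)²=4, (50-47)²=9, (9-4)²=25, (7-6)²=1
Sum = 40
MSE = 40/5 = 8

8


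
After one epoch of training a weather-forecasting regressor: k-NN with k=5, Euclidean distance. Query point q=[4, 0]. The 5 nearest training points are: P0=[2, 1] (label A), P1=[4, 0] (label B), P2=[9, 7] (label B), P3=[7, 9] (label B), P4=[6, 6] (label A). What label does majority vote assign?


d(q,P0) = 2.2361  (label A)
d(q,P1) = 0.0  (label B)
d(q,P2) = 8.6023  (label B)
d(q,P3) = 9.4868  (label B)
d(q,P4) = 6.3246  (label A)
Votes: A=2, B=3
Majority → B

B


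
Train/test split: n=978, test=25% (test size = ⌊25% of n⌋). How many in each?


Test = ⌊978·25/100⌋ = 244
Train = 978 - 244 = 734

Train: 734, Test: 244


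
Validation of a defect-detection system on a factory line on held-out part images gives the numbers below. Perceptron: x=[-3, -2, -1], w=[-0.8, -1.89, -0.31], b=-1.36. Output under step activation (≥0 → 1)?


z = (-3)·(-0.8) + (-2)·(-1.89) + (-1)·(-0.31) - 1.36
  = 5.13
step(z) = 1 (z≥0)

1


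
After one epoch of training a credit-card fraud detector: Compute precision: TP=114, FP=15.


Precision = TP/(TP+FP)
= 114/(114+15)
= 114/129 = 88.37%

88.37%


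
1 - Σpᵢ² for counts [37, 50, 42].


Probabilities: [37/129, 50/129, 42/129] ≈ [0.2868, 0.3876, 0.3256]
Σpᵢ² = (1369 + 2500 + 1764)/129² = 5633/16641
Gini = 1 - Σpᵢ² = 1 - 5633/16641 = 0.6615

0.6615


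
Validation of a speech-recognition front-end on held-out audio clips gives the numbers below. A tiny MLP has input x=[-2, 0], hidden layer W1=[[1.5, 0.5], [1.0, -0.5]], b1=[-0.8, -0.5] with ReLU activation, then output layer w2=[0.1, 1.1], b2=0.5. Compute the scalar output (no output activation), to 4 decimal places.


z1[0] = (1.5)·(-2) + (0.5)·(0) - 0.8 = -3.8
z1[1] = (1.0)·(-2) + (-0.5)·(0) - 0.5 = -2.5
h = ReLU(z1) = [0.0, 0.0]
output = (0.1)·(0.0) + (1.1)·(0.0) + 0.5 = 0.5

0.5


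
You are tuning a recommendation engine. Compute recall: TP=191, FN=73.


Recall = TP/(TP+FN)
= 191/(191+73)
= 191/264 = 72.35%

72.35%


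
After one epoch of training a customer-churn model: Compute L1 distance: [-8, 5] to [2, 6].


d = |-8-2| + |5-6|
  = 10 + 1
  = 11

11


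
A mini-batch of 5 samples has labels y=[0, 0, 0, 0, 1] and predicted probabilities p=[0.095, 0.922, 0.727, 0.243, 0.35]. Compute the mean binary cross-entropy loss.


L[0] = -ln(1-0.095) = -ln(0.905) = 0.0998
L[1] = -ln(1-0.922) = -ln(0.078) = 2.551
L[2] = -ln(1-0.727) = -ln(0.273) = 1.2983
L[3] = -ln(1-0.243) = -ln(0.757) = 0.2784
L[4] = -ln(0.35) = 1.0498
mean = (0.0998 + 2.551 + 1.2983 + 0.2784 + 1.0498)/5 = 1.0555

1.0555


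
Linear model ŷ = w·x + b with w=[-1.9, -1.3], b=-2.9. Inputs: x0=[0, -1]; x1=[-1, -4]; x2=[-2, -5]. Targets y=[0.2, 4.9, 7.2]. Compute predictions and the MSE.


ŷ0 = (-1.9)·(0) + (-1.3)·(-1) - 2.9 = -1.6
ŷ1 = (-1.9)·(-1) + (-1.3)·(-4) - 2.9 = 4.2
ŷ2 = (-1.9)·(-2) + (-1.3)·(-5) - 2.9 = 7.4
errors² = [3.24, 0.49, 0.04]
MSE = 3.7700/3 = 1.2567

1.2567


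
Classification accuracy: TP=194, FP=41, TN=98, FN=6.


Accuracy = (TP+TN)/(TP+TN+FP+FN)
= (194+98)/(339)
= 292/339 = 86.14%

86.14%


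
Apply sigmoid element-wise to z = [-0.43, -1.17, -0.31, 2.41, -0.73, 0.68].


σ(-0.43) = 1/(1+e^0.43) = 0.3941
σ(-1.17) = 1/(1+e^1.17) = 0.2369
σ(-0.31) = 1/(1+e^0.31) = 0.4231
σ(2.41) = 1/(1+e^-2.41) = 0.9176
σ(-0.73) = 1/(1+e^0.73) = 0.3252
σ(0.68) = 1/(1+e^-0.68) = 0.6637
result = [0.3941, 0.2369, 0.4231, 0.9176, 0.3252, 0.6637]

[0.3941, 0.2369, 0.4231, 0.9176, 0.3252, 0.6637]


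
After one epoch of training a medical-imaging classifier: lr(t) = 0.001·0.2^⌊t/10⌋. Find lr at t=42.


n_drops = ⌊42/10⌋ = 4
lr = 0.001·0.2^4 = 0.001·0.0016 = 0.0000016

0.0000016


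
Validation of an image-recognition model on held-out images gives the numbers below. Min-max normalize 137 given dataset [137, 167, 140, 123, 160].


min=123, max=167
(137-123)/(167-123) = 14/44 = 0.3182

0.3182


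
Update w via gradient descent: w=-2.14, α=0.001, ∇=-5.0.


w_new = w - α·∇
= -2.14 - 0.001·-5.0
= -2.14 + 0.005
= -2.135

-2.135


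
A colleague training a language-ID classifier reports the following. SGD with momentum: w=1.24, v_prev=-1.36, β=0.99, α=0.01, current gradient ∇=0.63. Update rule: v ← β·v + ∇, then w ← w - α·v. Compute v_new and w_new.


v_new = 0.99·-1.36 + 0.63 = -1.3464 + 0.63 = -0.7164
w_new = 1.24 - 0.01·-0.7164 = 1.24 + 0.007164 = 1.247164

v_new=-0.7164, w_new=1.247164


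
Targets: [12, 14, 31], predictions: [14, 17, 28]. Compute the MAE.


Absolute errors: |12-14|=2, |14-17|=3, |31-28|=3
Sum = 8
MAE = 8/3 = 8/3

8/3


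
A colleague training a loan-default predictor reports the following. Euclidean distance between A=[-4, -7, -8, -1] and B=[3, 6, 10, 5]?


d = √((-4-3)² + (-7-6)² + (-8-10)² + (-1-5)²)
  = √(49 + 169 + 324 + 36)
  = √578 = 24.0416

24.0416


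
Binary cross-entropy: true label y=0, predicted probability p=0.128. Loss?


BCE = -[y·ln(p) + (1-y)·ln(1-p)]
= -0 - 1·ln(1-0.128)
= -ln(0.872) = 0.137

0.137


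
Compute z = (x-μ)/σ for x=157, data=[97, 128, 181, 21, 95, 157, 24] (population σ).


μ = 100.4286, σ = 56.8754
z = (157 - 100.4286)/56.8754 = 0.9947

0.9947


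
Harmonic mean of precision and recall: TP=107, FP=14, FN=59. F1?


Precision = 107/121 = 0.8843
Recall = 107/166 = 0.6446
F1 = 2·P·R/(P+R) = 2·TP/(2·TP+FP+FN) = 214/(214+14+59) = 214/287 = 0.7456

0.7456


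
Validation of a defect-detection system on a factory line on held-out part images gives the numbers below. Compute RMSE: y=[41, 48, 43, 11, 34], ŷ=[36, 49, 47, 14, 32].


MSE = 55/5 = 11
RMSE = √(55/5) = 3.3166

3.3166


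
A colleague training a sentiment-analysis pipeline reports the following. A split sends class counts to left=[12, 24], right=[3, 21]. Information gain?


Parent = [15, 45], H_parent = 0.8113
H_left = 0.9183 (n=36), H_right = 0.5436 (n=24)
H_children = (36/60)·0.9183 + (24/60)·0.5436 = 0.7684
IG = 0.8113 - 0.7684 = 0.0429

0.0429


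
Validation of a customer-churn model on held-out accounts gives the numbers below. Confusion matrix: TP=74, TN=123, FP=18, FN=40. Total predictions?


Total = TP + TN + FP + FN
= 74 + 123 + 18 + 40
= 255
(Predicted positive: 92, predicted negative: 163)

255


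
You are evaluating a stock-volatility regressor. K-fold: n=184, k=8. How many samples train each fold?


Fold size = 184/8 = 23
Training per fold = 184 - 23 = 161

161


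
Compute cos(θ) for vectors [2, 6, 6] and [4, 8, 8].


A·B = 2·4 + 6·8 + 6·8 = 104
‖A‖ = √76 = 8.7178, ‖B‖ = √144 = 12
cos = 104/(√76·√144) = 104/√10944 = 0.9941

0.9941


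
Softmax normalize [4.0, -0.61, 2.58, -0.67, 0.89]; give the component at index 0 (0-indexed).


Exponentials: e^4.0=54.5982, e^-0.61=0.5434, e^2.58=13.1971, e^-0.67=0.5117, e^0.89=2.4351
Sum = 71.2855
Softmax = [0.7659, 0.0076, 0.1851, 0.0072, 0.0342]
p[0] = 54.5982/71.2855 = 0.7659

0.7659


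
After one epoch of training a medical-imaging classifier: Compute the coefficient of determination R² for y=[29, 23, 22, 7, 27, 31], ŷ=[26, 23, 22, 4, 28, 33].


ȳ = 23.1667
SS_res = Σ(y-ŷ)² = 23
SS_tot = Σ(y-ȳ)² = 372.83
R² = 1 - SS_res/SS_tot = 1 - 0.0617 = 0.9383

0.9383


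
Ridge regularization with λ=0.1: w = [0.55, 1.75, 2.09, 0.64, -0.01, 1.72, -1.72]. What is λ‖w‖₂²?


‖w‖₂² = (0.55)² + (1.75)² + (2.09)² + (0.64)² + (-0.01)² + (1.72)² + (-1.72)²
     = 0.3025 + 3.0625 + 4.3681 + 0.4096 + 0.0001 + 2.9584 + 2.9584
     = 14.0596
λ·‖w‖₂² = 0.1·14.0596 = 1.40596

1.40596


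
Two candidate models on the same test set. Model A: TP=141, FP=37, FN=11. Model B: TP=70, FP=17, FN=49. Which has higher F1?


Model A: P=141/178=0.7921, R=141/152=0.9276, F1=2PR/(P+R)=2TP/(2TP+FP+FN)=282/330=0.8545
Model B: P=70/87=0.8046, R=70/119=0.5882, F1=2PR/(P+R)=2TP/(2TP+FP+FN)=140/206=0.6796
0.8545 > 0.6796 → Model A

Model A


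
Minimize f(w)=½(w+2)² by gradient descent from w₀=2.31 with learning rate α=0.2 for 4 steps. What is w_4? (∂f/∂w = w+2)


step 1: grad = 2.31+2 = 4.31; w = 2.31 - 0.2·(4.31) = 1.448
step 2: grad = 1.448+2 = 3.448; w = 1.448 - 0.2·(3.448) = 0.7584
step 3: grad = 0.7584+2 = 2.7584; w = 0.7584 - 0.2·(2.7584) = 0.20672
step 4: grad = 0.20672+2 = 2.20672; w = 0.20672 - 0.2·(2.20672) = -0.234624

-0.234624


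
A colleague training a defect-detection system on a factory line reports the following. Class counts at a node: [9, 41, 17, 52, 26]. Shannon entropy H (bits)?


Probabilities: [9/145, 41/145, 17/145, 52/145, 26/145] ≈ [0.0621, 0.2828, 0.1172, 0.3586, 0.1793]
H = -((9/145)·log₂(9/145) + (41/145)·log₂(41/145) + (17/145)·log₂(17/145) + (52/145)·log₂(52/145) + (26/145)·log₂(26/145))
  = 2.1019 bits

2.1019 bits


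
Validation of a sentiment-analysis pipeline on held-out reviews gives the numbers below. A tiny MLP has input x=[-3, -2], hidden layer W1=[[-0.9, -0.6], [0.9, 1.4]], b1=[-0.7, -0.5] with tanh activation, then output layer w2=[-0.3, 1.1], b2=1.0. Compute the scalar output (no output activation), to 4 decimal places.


z1[0] = (-0.9)·(-3) + (-0.6)·(-2) - 0.7 = 3.2
z1[1] = (0.9)·(-3) + (1.4)·(-2) - 0.5 = -6.0
h = tanh(z1) = [0.9967, -1.0]
output = (-0.3)·(0.9967) + (1.1)·(-1.0) + 1.0 = -0.399

-0.399


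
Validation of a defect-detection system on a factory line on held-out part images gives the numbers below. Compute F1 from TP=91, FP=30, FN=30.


Precision = 91/121 = 0.7521
Recall = 91/121 = 0.7521
F1 = 2·P·R/(P+R) = 2·TP/(2·TP+FP+FN) = 182/(182+30+30) = 182/242 = 0.7521

0.7521


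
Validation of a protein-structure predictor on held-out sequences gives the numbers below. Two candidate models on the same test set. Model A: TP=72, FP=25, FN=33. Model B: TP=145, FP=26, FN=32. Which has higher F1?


Model A: P=72/97=0.7423, R=72/105=0.6857, F1=2PR/(P+R)=2TP/(2TP+FP+FN)=144/202=0.7129
Model B: P=145/171=0.848, R=145/177=0.8192, F1=2PR/(P+R)=2TP/(2TP+FP+FN)=290/348=0.8333
0.7129 < 0.8333 → Model B

Model B
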